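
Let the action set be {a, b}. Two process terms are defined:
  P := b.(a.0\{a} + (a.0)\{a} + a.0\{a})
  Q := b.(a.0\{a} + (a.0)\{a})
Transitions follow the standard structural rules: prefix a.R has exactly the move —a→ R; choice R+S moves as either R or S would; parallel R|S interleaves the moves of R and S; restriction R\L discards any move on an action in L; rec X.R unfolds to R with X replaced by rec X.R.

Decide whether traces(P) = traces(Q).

Reachable graph of P (3 states):
  u0 = b.(a.0\{a} + (a.0)\{a} + a.0\{a}) :: ··b··> u1
  u1 = a.0\{a} + (a.0)\{a} + a.0\{a} :: ··a··> u2
  u2 = 0\{a} :: stopped
Reachable graph of Q (3 states):
  v0 = b.(a.0\{a} + (a.0)\{a}) :: ··b··> v1
  v1 = a.0\{a} + (a.0)\{a} :: ··a··> v2
  v2 = 0\{a} :: stopped
Bisimilarity quotient blocks:
  B0 = {u0, v0}
  B1 = {u1, v1}
  B2 = {u2, v2}
u0 ∈ B0, v0 ∈ B0 → same block
Bisimilar ⇒ trace-equivalent.

traces(P) = traces(Q)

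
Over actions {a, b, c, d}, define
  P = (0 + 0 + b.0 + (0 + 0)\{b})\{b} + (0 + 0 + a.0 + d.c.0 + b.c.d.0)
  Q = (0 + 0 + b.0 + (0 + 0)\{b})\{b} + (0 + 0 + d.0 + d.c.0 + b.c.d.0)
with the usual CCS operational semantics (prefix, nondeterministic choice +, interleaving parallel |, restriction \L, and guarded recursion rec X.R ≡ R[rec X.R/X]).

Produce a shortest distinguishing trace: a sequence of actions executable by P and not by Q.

a

Reachable graph of P (5 states):
  u0 = (0 + 0 + b.0 + (0 + 0)\{b})\{b} + (0 + 0 + a.0 + d.c.0 + b.c.d.0) :: =a=> u1, =b=> u2, =d=> u3
  u1 = 0 :: (no moves)
  u2 = c.d.0 :: =c=> u4
  u3 = c.0 :: =c=> u1
  u4 = d.0 :: =d=> u1
Reachable graph of Q (5 states):
  v0 = (0 + 0 + b.0 + (0 + 0)\{b})\{b} + (0 + 0 + d.0 + d.c.0 + b.c.d.0) :: =b=> v1, =d=> v2, =d=> v3
  v1 = c.d.0 :: =c=> v4
  v2 = 0 :: (no moves)
  v3 = c.0 :: =c=> v2
  v4 = d.0 :: =d=> v2
Executing a from P (initial set {u0}):
  [1] a ⇒ {u1}
  P completes σ.
Executing a from Q (initial set {v0}):
  [1] a ⇒ ∅  — Q cannot continue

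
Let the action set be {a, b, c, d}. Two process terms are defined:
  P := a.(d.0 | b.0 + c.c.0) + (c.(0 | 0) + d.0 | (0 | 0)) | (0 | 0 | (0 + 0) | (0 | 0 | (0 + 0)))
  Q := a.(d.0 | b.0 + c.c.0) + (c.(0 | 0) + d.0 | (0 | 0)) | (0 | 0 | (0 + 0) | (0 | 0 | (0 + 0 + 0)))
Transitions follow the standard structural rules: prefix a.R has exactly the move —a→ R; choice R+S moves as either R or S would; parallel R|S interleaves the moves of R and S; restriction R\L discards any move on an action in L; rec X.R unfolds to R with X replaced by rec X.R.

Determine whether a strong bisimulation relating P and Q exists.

LTS(P): 9 reachable states
  u0 = a.(d.0 | b.0 + c.c.0) + (c.(0 | 0) + d.0 | (0 | 0)) | (0 | 0 | (0 + 0) | (0 | 0 | (0 + 0))) | =a=> u1, =c=> u2, =d=> u3
  u1 = d.0 | b.0 + c.c.0 | =b=> u4, =c=> u5, =d=> u6
  u2 = 0 | 0 | (0 | 0 | (0 + 0) | (0 | 0 | (0 + 0))) | ·
  u3 = 0 | (0 | 0) | (0 | 0 | (0 + 0) | (0 | 0 | (0 + 0))) | ·
  u4 = d.0 | 0 | =d=> u7
  u5 = c.0 | =c=> u8
  u6 = 0 | b.0 | =b=> u7
  u7 = 0 | 0 | ·
  u8 = 0 | ·
LTS(Q): 9 reachable states
  v0 = a.(d.0 | b.0 + c.c.0) + (c.(0 | 0) + d.0 | (0 | 0)) | (0 | 0 | (0 + 0) | (0 | 0 | (0 + 0 + 0))) | =a=> v1, =c=> v2, =d=> v3
  v1 = d.0 | b.0 + c.c.0 | =b=> v4, =c=> v5, =d=> v6
  v2 = 0 | 0 | (0 | 0 | (0 + 0) | (0 | 0 | (0 + 0 + 0))) | ·
  v3 = 0 | (0 | 0) | (0 | 0 | (0 + 0) | (0 | 0 | (0 + 0 + 0))) | ·
  v4 = d.0 | 0 | =d=> v7
  v5 = c.0 | =c=> v8
  v6 = 0 | b.0 | =b=> v7
  v7 = 0 | 0 | ·
  v8 = 0 | ·
Bisimilarity quotient blocks:
  B0 = {u0, v0}
  B1 = {u1, v1}
  B2 = {u4, v4}
  B3 = {u2, u3, u7, u8, v2, v3, v7, v8}
  B4 = {u5, v5}
  B5 = {u6, v6}
u0 ∈ B0, v0 ∈ B0 → same block

P ~ Q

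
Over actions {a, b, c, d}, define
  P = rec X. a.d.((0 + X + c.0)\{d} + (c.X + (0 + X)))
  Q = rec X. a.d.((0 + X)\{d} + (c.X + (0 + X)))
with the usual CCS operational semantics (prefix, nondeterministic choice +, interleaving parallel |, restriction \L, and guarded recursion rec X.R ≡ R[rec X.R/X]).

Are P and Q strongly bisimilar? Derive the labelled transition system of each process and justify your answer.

Reachable graph of P (5 states):
  s0 = rec X. a.d.((0 + X + c.0)\{d} + (c.X + (0 + X))) :: =a=> s1
  s1 = d.((0 + (rec X. a.d.((0 + X + c.0)\{d} + (c.X + (0 + X)))) + c.0)\{d} + (c.(rec X. a.d.((0 + X + c.0)\{d} + (c.X + (0 + X)))) + (0 + (rec X. a.d.((0 + X + c.0)\{d} + (c.X + (0 + X))))))) :: =d=> s2
  s2 = (0 + (rec X. a.d.((0 + X + c.0)\{d} + (c.X + (0 + X)))) + c.0)\{d} + (c.(rec X. a.d.((0 + X + c.0)\{d} + (c.X + (0 + X)))) + (0 + (rec X. a.d.((0 + X + c.0)\{d} + (c.X + (0 + X)))))) :: =a=> s1, =a=> s3, =c=> s0, =c=> s4
  s3 = (d.((0 + (rec X. a.d.((0 + X + c.0)\{d} + (c.X + (0 + X)))) + c.0)\{d} + (c.(rec X. a.d.((0 + X + c.0)\{d} + (c.X + (0 + X)))) + (0 + (rec X. a.d.((0 + X + c.0)\{d} + (c.X + (0 + X))))))))\{d} :: ∅
  s4 = 0\{d} :: ∅
Reachable graph of Q (4 states):
  t0 = rec X. a.d.((0 + X)\{d} + (c.X + (0 + X))) :: =a=> t1
  t1 = d.((0 + (rec X. a.d.((0 + X)\{d} + (c.X + (0 + X)))))\{d} + (c.(rec X. a.d.((0 + X)\{d} + (c.X + (0 + X)))) + (0 + (rec X. a.d.((0 + X)\{d} + (c.X + (0 + X))))))) :: =d=> t2
  t2 = (0 + (rec X. a.d.((0 + X)\{d} + (c.X + (0 + X)))))\{d} + (c.(rec X. a.d.((0 + X)\{d} + (c.X + (0 + X)))) + (0 + (rec X. a.d.((0 + X)\{d} + (c.X + (0 + X)))))) :: =a=> t1, =a=> t3, =c=> t0
  t3 = (d.((0 + (rec X. a.d.((0 + X)\{d} + (c.X + (0 + X)))))\{d} + (c.(rec X. a.d.((0 + X)\{d} + (c.X + (0 + X)))) + (0 + (rec X. a.d.((0 + X)\{d} + (c.X + (0 + X))))))))\{d} :: ∅
Bisimilarity quotient blocks:
  B0 = {s0}
  B1 = {s1}
  B2 = {s2}
  B3 = {s3, s4, t3}
  B4 = {t0}
  B5 = {t1}
  B6 = {t2}
s0 ∈ B0, t0 ∈ B4 → different blocks

P ≁ Q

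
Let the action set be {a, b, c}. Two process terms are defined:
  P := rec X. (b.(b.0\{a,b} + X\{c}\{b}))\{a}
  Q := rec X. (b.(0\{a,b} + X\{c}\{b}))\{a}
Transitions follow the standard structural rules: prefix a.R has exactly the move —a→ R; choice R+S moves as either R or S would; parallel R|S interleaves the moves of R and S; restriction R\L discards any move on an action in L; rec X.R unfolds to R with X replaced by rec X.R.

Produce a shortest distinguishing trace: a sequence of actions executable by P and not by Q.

bb

P's transition system — 3 states:
  m0 = rec X. (b.(b.0\{a,b} + X\{c}\{b}))\{a} has moves =b=> m1
  m1 = (b.0\{a,b} + (rec X. (b.(b.0\{a,b} + X\{c}\{b}))\{a})\{c}\{b})\{a} has moves =b=> m2
  m2 = 0\{a,b}\{a} has moves ∅
Q's transition system — 2 states:
  n0 = rec X. (b.(0\{a,b} + X\{c}\{b}))\{a} has moves =b=> n1
  n1 = (0\{a,b} + (rec X. (b.(0\{a,b} + X\{c}\{b}))\{a})\{c}\{b})\{a} has moves ∅
Trace ⟨bb⟩ through P, begin at {m0}:
  [1] b ⇒ {m1}
  [2] b ⇒ {m2}
  ✓ P
Trace ⟨bb⟩ through Q, begin at {n0}:
  [1] b ⇒ {n1}
  [2] b ⇒ no successor for Q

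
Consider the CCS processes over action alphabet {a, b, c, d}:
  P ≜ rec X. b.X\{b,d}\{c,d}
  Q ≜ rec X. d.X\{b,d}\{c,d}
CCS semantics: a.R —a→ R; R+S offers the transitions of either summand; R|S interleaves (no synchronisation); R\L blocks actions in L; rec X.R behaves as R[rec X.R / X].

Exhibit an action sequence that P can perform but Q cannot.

b

P's transition system — 2 states:
  p0 = rec X. b.X\{b,d}\{c,d} → =b=> p1
  p1 = (rec X. b.X\{b,d}\{c,d})\{b,d}\{c,d} → ∅
Q's transition system — 2 states:
  q0 = rec X. d.X\{b,d}\{c,d} → =d=> q1
  q1 = (rec X. d.X\{b,d}\{c,d})\{b,d}\{c,d} → ∅
Trace ⟨b⟩ through P, begin at {p0}:
  after b @ step 1: {p1}
  — P admits the full trace.
Trace ⟨b⟩ through Q, begin at {q0}:
  after b @ step 1: ∅ (Q stuck)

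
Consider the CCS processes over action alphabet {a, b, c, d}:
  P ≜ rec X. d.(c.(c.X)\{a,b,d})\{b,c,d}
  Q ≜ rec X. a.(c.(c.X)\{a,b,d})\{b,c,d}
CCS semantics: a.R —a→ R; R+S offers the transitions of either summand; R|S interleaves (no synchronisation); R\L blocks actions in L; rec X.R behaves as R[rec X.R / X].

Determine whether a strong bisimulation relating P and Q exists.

P's transition system — 2 states:
  m0 = rec X. d.(c.(c.X)\{a,b,d})\{b,c,d} | =d=> m1
  m1 = (c.(c.(rec X. d.(c.(c.X)\{a,b,d})\{b,c,d}))\{a,b,d})\{b,c,d} | stopped
Q's transition system — 2 states:
  n0 = rec X. a.(c.(c.X)\{a,b,d})\{b,c,d} | =a=> n1
  n1 = (c.(c.(rec X. a.(c.(c.X)\{a,b,d})\{b,c,d}))\{a,b,d})\{b,c,d} | stopped
Coarsest stable partition (strong bisimilarity classes):
  B0 = {m0}
  B1 = {m1, n1}
  B2 = {n0}
m0 ∈ B0, n0 ∈ B2 → different blocks

NO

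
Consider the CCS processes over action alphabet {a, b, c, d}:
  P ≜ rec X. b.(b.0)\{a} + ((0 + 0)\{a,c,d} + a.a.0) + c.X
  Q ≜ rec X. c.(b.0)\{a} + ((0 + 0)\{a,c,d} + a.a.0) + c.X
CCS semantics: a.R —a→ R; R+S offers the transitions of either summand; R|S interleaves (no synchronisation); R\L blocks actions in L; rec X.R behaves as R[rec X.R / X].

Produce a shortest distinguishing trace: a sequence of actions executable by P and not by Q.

Reachable graph of P (5 states):
  p0 = rec X. b.(b.0)\{a} + ((0 + 0)\{a,c,d} + a.a.0) + c.X ⊢ --a--▸ p1, --b--▸ p2, --c--▸ p0
  p1 = a.0 ⊢ --a--▸ p3
  p2 = (b.0)\{a} ⊢ --b--▸ p4
  p3 = 0 ⊢ ∅
  p4 = 0\{a} ⊢ ∅
Reachable graph of Q (5 states):
  q0 = rec X. c.(b.0)\{a} + ((0 + 0)\{a,c,d} + a.a.0) + c.X ⊢ --a--▸ q1, --c--▸ q0, --c--▸ q2
  q1 = a.0 ⊢ --a--▸ q3
  q2 = (b.0)\{a} ⊢ --b--▸ q4
  q3 = 0 ⊢ ∅
  q4 = 0\{a} ⊢ ∅
Trace ⟨b⟩ through P, begin at {p0}:
  after b @ step 1: {p2}
  ✓ P
Trace ⟨b⟩ through Q, begin at {q0}:
  after b @ step 1: ∅  — Q cannot continue

b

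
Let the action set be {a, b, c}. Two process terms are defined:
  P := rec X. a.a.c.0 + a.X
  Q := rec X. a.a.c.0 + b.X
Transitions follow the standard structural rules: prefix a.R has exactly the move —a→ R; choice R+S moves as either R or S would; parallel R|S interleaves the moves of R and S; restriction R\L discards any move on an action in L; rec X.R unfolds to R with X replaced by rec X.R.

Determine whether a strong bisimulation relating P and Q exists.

not bisimilar

LTS(P): 4 reachable states
  m0 = rec X. a.a.c.0 + a.X has moves ··a··> m0, ··a··> m1
  m1 = a.c.0 has moves ··a··> m2
  m2 = c.0 has moves ··c··> m3
  m3 = 0 has moves ∅
LTS(Q): 4 reachable states
  n0 = rec X. a.a.c.0 + b.X has moves ··a··> n1, ··b··> n0
  n1 = a.c.0 has moves ··a··> n2
  n2 = c.0 has moves ··c··> n3
  n3 = 0 has moves ∅
Partition-refinement fixed point:
  B0 = {m0}
  B1 = {m1, n1}
  B2 = {m2, n2}
  B3 = {m3, n3}
  B4 = {n0}
m0 ∈ B0, n0 ∈ B4 → different blocks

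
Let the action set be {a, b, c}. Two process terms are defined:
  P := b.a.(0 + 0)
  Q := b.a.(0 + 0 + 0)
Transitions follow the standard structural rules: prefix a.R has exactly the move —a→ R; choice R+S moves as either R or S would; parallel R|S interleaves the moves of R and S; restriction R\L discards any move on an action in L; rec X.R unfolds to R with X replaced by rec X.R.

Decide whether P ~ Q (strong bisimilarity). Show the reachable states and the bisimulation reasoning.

Reachable graph of P (3 states):
  u0 = b.a.(0 + 0) has moves ··b··> u1
  u1 = a.(0 + 0) has moves ··a··> u2
  u2 = 0 + 0 has moves (no moves)
Reachable graph of Q (3 states):
  v0 = b.a.(0 + 0 + 0) has moves ··b··> v1
  v1 = a.(0 + 0 + 0) has moves ··a··> v2
  v2 = 0 + 0 + 0 has moves (no moves)
Partition-refinement fixed point:
  B0 = {u0, v0}
  B1 = {u1, v1}
  B2 = {u2, v2}
u0 ∈ B0, v0 ∈ B0 → same block

YES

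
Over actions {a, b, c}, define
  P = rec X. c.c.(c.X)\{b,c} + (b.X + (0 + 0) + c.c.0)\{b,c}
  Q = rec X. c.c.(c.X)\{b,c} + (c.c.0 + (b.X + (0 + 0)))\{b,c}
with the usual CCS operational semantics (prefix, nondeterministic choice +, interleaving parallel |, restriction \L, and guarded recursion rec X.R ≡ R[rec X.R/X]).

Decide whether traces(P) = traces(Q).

P's transition system — 3 states:
  m0 = rec X. c.c.(c.X)\{b,c} + (b.X + (0 + 0) + c.c.0)\{b,c} ⊢ --c--▸ m1
  m1 = c.(c.(rec X. c.c.(c.X)\{b,c} + (b.X + (0 + 0) + c.c.0)\{b,c}))\{b,c} ⊢ --c--▸ m2
  m2 = (c.(rec X. c.c.(c.X)\{b,c} + (b.X + (0 + 0) + c.c.0)\{b,c}))\{b,c} ⊢ ∅
Q's transition system — 3 states:
  n0 = rec X. c.c.(c.X)\{b,c} + (c.c.0 + (b.X + (0 + 0)))\{b,c} ⊢ --c--▸ n1
  n1 = c.(c.(rec X. c.c.(c.X)\{b,c} + (c.c.0 + (b.X + (0 + 0)))\{b,c}))\{b,c} ⊢ --c--▸ n2
  n2 = (c.(rec X. c.c.(c.X)\{b,c} + (c.c.0 + (b.X + (0 + 0)))\{b,c}))\{b,c} ⊢ ∅
Partition-refinement fixed point:
  B0 = {m0, n0}
  B1 = {m1, n1}
  B2 = {m2, n2}
m0 ∈ B0, n0 ∈ B0 → same block
Bisimilar ⇒ trace-equivalent.

YES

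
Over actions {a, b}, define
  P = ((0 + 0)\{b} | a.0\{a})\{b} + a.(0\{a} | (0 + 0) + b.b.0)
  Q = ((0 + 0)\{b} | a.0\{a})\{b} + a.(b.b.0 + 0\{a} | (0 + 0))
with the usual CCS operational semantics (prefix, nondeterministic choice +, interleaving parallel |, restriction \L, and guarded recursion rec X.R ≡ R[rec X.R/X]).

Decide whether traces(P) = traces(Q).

YES

P's transition system — 5 states:
  p0 = ((0 + 0)\{b} | a.0\{a})\{b} + a.(0\{a} | (0 + 0) + b.b.0) → --a--▸ p1, --a--▸ p2
  p1 = ((0 + 0)\{b} | 0\{a})\{b} → deadlocked
  p2 = 0\{a} | (0 + 0) + b.b.0 → --b--▸ p3
  p3 = b.0 → --b--▸ p4
  p4 = 0 → deadlocked
Q's transition system — 5 states:
  q0 = ((0 + 0)\{b} | a.0\{a})\{b} + a.(b.b.0 + 0\{a} | (0 + 0)) → --a--▸ q1, --a--▸ q2
  q1 = ((0 + 0)\{b} | 0\{a})\{b} → deadlocked
  q2 = b.b.0 + 0\{a} | (0 + 0) → --b--▸ q3
  q3 = b.0 → --b--▸ q4
  q4 = 0 → deadlocked
Partition-refinement fixed point:
  B0 = {p0, q0}
  B1 = {p2, q2}
  B2 = {p3, q3}
  B3 = {p1, p4, q1, q4}
p0 ∈ B0, q0 ∈ B0 → same block
Bisimilar ⇒ trace-equivalent.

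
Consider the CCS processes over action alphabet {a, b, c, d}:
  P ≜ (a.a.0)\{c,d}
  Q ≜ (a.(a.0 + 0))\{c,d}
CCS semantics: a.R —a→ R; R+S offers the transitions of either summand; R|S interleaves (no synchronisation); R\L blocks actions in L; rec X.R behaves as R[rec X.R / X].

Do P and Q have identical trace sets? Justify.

trace-equivalent

P's transition system — 3 states:
  p0 = (a.a.0)\{c,d} ⊢ --a--▸ p1
  p1 = (a.0)\{c,d} ⊢ --a--▸ p2
  p2 = 0\{c,d} ⊢ ∅
Q's transition system — 3 states:
  q0 = (a.(a.0 + 0))\{c,d} ⊢ --a--▸ q1
  q1 = (a.0 + 0)\{c,d} ⊢ --a--▸ q2
  q2 = 0\{c,d} ⊢ ∅
Bisimilarity quotient blocks:
  B0 = {p0, q0}
  B1 = {p1, q1}
  B2 = {p2, q2}
p0 ∈ B0, q0 ∈ B0 → same block
Bisimilar ⇒ trace-equivalent.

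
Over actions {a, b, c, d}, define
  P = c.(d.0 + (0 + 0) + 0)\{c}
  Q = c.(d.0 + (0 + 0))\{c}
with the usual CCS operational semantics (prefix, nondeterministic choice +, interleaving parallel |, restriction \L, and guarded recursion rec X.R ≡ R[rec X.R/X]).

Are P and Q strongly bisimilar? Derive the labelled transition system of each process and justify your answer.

Reachable graph of P (3 states):
  u0 = c.(d.0 + (0 + 0) + 0)\{c} | —c→ u1
  u1 = (d.0 + (0 + 0) + 0)\{c} | —d→ u2
  u2 = 0\{c} | deadlocked
Reachable graph of Q (3 states):
  v0 = c.(d.0 + (0 + 0))\{c} | —c→ v1
  v1 = (d.0 + (0 + 0))\{c} | —d→ v2
  v2 = 0\{c} | deadlocked
Coarsest stable partition (strong bisimilarity classes):
  B0 = {u0, v0}
  B1 = {u1, v1}
  B2 = {u2, v2}
u0 ∈ B0, v0 ∈ B0 → same block

P ~ Q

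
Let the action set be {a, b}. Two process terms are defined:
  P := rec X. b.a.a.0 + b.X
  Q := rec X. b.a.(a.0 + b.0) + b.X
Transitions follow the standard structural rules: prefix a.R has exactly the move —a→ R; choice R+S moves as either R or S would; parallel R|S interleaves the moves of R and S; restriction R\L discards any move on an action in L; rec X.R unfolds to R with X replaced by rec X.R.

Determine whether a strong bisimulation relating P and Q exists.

LTS(P): 4 reachable states
  s0 = rec X. b.a.a.0 + b.X has moves -b-> s0, -b-> s1
  s1 = a.a.0 has moves -a-> s2
  s2 = a.0 has moves -a-> s3
  s3 = 0 has moves deadlocked
LTS(Q): 4 reachable states
  t0 = rec X. b.a.(a.0 + b.0) + b.X has moves -b-> t0, -b-> t1
  t1 = a.(a.0 + b.0) has moves -a-> t2
  t2 = a.0 + b.0 has moves -a-> t3, -b-> t3
  t3 = 0 has moves deadlocked
Partition-refinement fixed point:
  B0 = {s0}
  B1 = {s1}
  B2 = {s2}
  B3 = {s3, t3}
  B4 = {t0}
  B5 = {t1}
  B6 = {t2}
s0 ∈ B0, t0 ∈ B4 → different blocks

P ≁ Q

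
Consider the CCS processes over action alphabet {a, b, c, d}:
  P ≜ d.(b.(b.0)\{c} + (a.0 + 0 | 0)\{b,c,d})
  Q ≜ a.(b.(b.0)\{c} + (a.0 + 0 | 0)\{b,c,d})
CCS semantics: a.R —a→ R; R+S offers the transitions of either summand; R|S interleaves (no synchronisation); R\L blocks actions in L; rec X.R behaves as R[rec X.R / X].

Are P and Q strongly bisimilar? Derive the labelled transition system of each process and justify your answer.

P's transition system — 5 states:
  s0 = d.(b.(b.0)\{c} + (a.0 + 0 | 0)\{b,c,d}) ⊢ ··d··> s1
  s1 = b.(b.0)\{c} + (a.0 + 0 | 0)\{b,c,d} ⊢ ··a··> s2, ··b··> s3
  s2 = 0\{b,c,d} ⊢ (no moves)
  s3 = (b.0)\{c} ⊢ ··b··> s4
  s4 = 0\{c} ⊢ (no moves)
Q's transition system — 5 states:
  t0 = a.(b.(b.0)\{c} + (a.0 + 0 | 0)\{b,c,d}) ⊢ ··a··> t1
  t1 = b.(b.0)\{c} + (a.0 + 0 | 0)\{b,c,d} ⊢ ··a··> t2, ··b··> t3
  t2 = 0\{b,c,d} ⊢ (no moves)
  t3 = (b.0)\{c} ⊢ ··b··> t4
  t4 = 0\{c} ⊢ (no moves)
Partition-refinement fixed point:
  B0 = {s0}
  B1 = {s1, t1}
  B2 = {s3, t3}
  B3 = {s2, s4, t2, t4}
  B4 = {t0}
s0 ∈ B0, t0 ∈ B4 → different blocks

P ≁ Q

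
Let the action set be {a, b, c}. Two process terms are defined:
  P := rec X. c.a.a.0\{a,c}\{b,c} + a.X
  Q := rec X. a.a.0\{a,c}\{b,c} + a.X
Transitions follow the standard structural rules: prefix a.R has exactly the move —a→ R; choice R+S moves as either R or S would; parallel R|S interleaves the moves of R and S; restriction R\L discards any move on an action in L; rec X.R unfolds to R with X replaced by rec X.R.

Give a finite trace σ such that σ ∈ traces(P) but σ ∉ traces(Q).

c

LTS(P): 4 reachable states
  m0 = rec X. c.a.a.0\{a,c}\{b,c} + a.X has moves =a=> m0, =c=> m1
  m1 = a.a.0\{a,c}\{b,c} has moves =a=> m2
  m2 = a.0\{a,c}\{b,c} has moves =a=> m3
  m3 = 0\{a,c}\{b,c} has moves deadlocked
LTS(Q): 3 reachable states
  n0 = rec X. a.a.0\{a,c}\{b,c} + a.X has moves =a=> n0, =a=> n1
  n1 = a.0\{a,c}\{b,c} has moves =a=> n2
  n2 = 0\{a,c}\{b,c} has moves deadlocked
Run σ = ⟨c⟩ on P: start {m0}
  [1] c ⇒ {m1}
  ✓ P
Run σ = ⟨c⟩ on Q: start {n0}
  [1] c ⇒ ∅ (Q stuck)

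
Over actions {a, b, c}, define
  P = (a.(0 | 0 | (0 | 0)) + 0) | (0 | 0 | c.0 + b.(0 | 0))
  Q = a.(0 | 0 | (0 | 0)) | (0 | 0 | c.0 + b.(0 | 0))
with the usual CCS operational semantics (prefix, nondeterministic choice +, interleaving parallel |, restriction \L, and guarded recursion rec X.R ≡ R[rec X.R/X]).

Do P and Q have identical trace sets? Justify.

YES

LTS(P): 6 reachable states
  u0 = (a.(0 | 0 | (0 | 0)) + 0) | (0 | 0 | c.0 + b.(0 | 0)) has moves --a--▸ u1, --b--▸ u2, --c--▸ u3
  u1 = 0 | 0 | (0 | 0) | (0 | 0 | c.0 + b.(0 | 0)) has moves --b--▸ u4, --c--▸ u5
  u2 = (a.(0 | 0 | (0 | 0)) + 0) | (0 | 0) has moves --a--▸ u4
  u3 = (a.(0 | 0 | (0 | 0)) + 0) | (0 | 0 | 0) has moves --a--▸ u5
  u4 = 0 | 0 | (0 | 0) | (0 | 0) has moves ∅
  u5 = 0 | 0 | (0 | 0) | (0 | 0 | 0) has moves ∅
LTS(Q): 6 reachable states
  v0 = a.(0 | 0 | (0 | 0)) | (0 | 0 | c.0 + b.(0 | 0)) has moves --a--▸ v1, --b--▸ v2, --c--▸ v3
  v1 = 0 | 0 | (0 | 0) | (0 | 0 | c.0 + b.(0 | 0)) has moves --b--▸ v4, --c--▸ v5
  v2 = a.(0 | 0 | (0 | 0)) | (0 | 0) has moves --a--▸ v4
  v3 = a.(0 | 0 | (0 | 0)) | (0 | 0 | 0) has moves --a--▸ v5
  v4 = 0 | 0 | (0 | 0) | (0 | 0) has moves ∅
  v5 = 0 | 0 | (0 | 0) | (0 | 0 | 0) has moves ∅
Coarsest stable partition (strong bisimilarity classes):
  B0 = {u0, v0}
  B1 = {u1, v1}
  B2 = {u4, u5, v4, v5}
  B3 = {u2, u3, v2, v3}
u0 ∈ B0, v0 ∈ B0 → same block
Bisimilar ⇒ trace-equivalent.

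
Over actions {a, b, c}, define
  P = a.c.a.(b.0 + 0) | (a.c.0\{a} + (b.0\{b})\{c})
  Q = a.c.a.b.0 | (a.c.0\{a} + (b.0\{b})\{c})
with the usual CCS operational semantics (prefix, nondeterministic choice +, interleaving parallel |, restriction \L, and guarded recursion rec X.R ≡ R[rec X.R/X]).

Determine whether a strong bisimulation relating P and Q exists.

bisimilar

Reachable graph of P (20 states):
  u0 = a.c.a.(b.0 + 0) | (a.c.0\{a} + (b.0\{b})\{c}) | --a--▸ u1, --a--▸ u2, --b--▸ u3
  u1 = a.c.a.(b.0 + 0) | c.0\{a} | --a--▸ u4, --c--▸ u5
  u2 = c.a.(b.0 + 0) | (a.c.0\{a} + (b.0\{b})\{c}) | --a--▸ u4, --b--▸ u6, --c--▸ u7
  u3 = a.c.a.(b.0 + 0) | 0\{b}\{c} | --a--▸ u6
  u4 = c.a.(b.0 + 0) | c.0\{a} | --c--▸ u8, --c--▸ u9
  u5 = a.c.a.(b.0 + 0) | 0\{a} | --a--▸ u9
  u6 = c.a.(b.0 + 0) | 0\{b}\{c} | --c--▸ u10
  u7 = a.(b.0 + 0) | (a.c.0\{a} + (b.0\{b})\{c}) | --a--▸ u11, --a--▸ u8, --b--▸ u10
  u8 = a.(b.0 + 0) | c.0\{a} | --a--▸ u12, --c--▸ u13
  u9 = c.a.(b.0 + 0) | 0\{a} | --c--▸ u13
  u10 = a.(b.0 + 0) | 0\{b}\{c} | --a--▸ u14
  u11 = (b.0 + 0) | (a.c.0\{a} + (b.0\{b})\{c}) | --a--▸ u12, --b--▸ u14, --b--▸ u15
  u12 = (b.0 + 0) | c.0\{a} | --b--▸ u16, --c--▸ u17
  u13 = a.(b.0 + 0) | 0\{a} | --a--▸ u17
  u14 = (b.0 + 0) | 0\{b}\{c} | --b--▸ u18
  u15 = 0 | (a.c.0\{a} + (b.0\{b})\{c}) | --a--▸ u16, --b--▸ u18
  u16 = 0 | c.0\{a} | --c--▸ u19
  u17 = (b.0 + 0) | 0\{a} | --b--▸ u19
  u18 = 0 | 0\{b}\{c} | ·
  u19 = 0 | 0\{a} | ·
Reachable graph of Q (20 states):
  v0 = a.c.a.b.0 | (a.c.0\{a} + (b.0\{b})\{c}) | --a--▸ v1, --a--▸ v2, --b--▸ v3
  v1 = a.c.a.b.0 | c.0\{a} | --a--▸ v4, --c--▸ v5
  v2 = c.a.b.0 | (a.c.0\{a} + (b.0\{b})\{c}) | --a--▸ v4, --b--▸ v6, --c--▸ v7
  v3 = a.c.a.b.0 | 0\{b}\{c} | --a--▸ v6
  v4 = c.a.b.0 | c.0\{a} | --c--▸ v8, --c--▸ v9
  v5 = a.c.a.b.0 | 0\{a} | --a--▸ v9
  v6 = c.a.b.0 | 0\{b}\{c} | --c--▸ v10
  v7 = a.b.0 | (a.c.0\{a} + (b.0\{b})\{c}) | --a--▸ v11, --a--▸ v8, --b--▸ v10
  v8 = a.b.0 | c.0\{a} | --a--▸ v12, --c--▸ v13
  v9 = c.a.b.0 | 0\{a} | --c--▸ v13
  v10 = a.b.0 | 0\{b}\{c} | --a--▸ v14
  v11 = b.0 | (a.c.0\{a} + (b.0\{b})\{c}) | --a--▸ v12, --b--▸ v14, --b--▸ v15
  v12 = b.0 | c.0\{a} | --b--▸ v16, --c--▸ v17
  v13 = a.b.0 | 0\{a} | --a--▸ v17
  v14 = b.0 | 0\{b}\{c} | --b--▸ v18
  v15 = 0 | (a.c.0\{a} + (b.0\{b})\{c}) | --a--▸ v16, --b--▸ v18
  v16 = 0 | c.0\{a} | --c--▸ v19
  v17 = b.0 | 0\{a} | --b--▸ v19
  v18 = 0 | 0\{b}\{c} | ·
  v19 = 0 | 0\{a} | ·
Coarsest stable partition (strong bisimilarity classes):
  B0 = {u0, v0}
  B1 = {u2, v2}
  B2 = {u6, u9, v6, v9}
  B3 = {u10, u13, v10, v13}
  B4 = {u14, u17, v14, v17}
  B5 = {u18, u19, v18, v19}
  B6 = {u7, v7}
  B7 = {u8, v8}
  B8 = {u12, v12}
  B9 = {u16, v16}
  B10 = {u11, v11}
  B11 = {u15, v15}
  B12 = {u4, v4}
  B13 = {u3, u5, v3, v5}
  B14 = {u1, v1}
u0 ∈ B0, v0 ∈ B0 → same block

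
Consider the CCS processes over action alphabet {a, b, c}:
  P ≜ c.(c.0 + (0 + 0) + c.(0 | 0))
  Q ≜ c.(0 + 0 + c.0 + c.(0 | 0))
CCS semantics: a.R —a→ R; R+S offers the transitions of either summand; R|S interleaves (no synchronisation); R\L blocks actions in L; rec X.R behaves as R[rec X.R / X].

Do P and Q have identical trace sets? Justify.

trace-equivalent

P's transition system — 4 states:
  s0 = c.(c.0 + (0 + 0) + c.(0 | 0)) has moves =c=> s1
  s1 = c.0 + (0 + 0) + c.(0 | 0) has moves =c=> s2, =c=> s3
  s2 = 0 has moves ·
  s3 = 0 | 0 has moves ·
Q's transition system — 4 states:
  t0 = c.(0 + 0 + c.0 + c.(0 | 0)) has moves =c=> t1
  t1 = 0 + 0 + c.0 + c.(0 | 0) has moves =c=> t2, =c=> t3
  t2 = 0 has moves ·
  t3 = 0 | 0 has moves ·
Partition-refinement fixed point:
  B0 = {s0, t0}
  B1 = {s1, t1}
  B2 = {s2, s3, t2, t3}
s0 ∈ B0, t0 ∈ B0 → same block
Bisimilar ⇒ trace-equivalent.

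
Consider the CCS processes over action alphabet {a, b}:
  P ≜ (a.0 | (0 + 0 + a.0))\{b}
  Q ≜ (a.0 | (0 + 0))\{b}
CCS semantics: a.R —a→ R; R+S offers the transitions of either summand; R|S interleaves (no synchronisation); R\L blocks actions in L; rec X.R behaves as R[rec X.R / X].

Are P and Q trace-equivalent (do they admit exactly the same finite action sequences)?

LTS(P): 4 reachable states
  s0 = (a.0 | (0 + 0 + a.0))\{b} has moves ··a··> s1, ··a··> s2
  s1 = (0 | (0 + 0 + a.0))\{b} has moves ··a··> s3
  s2 = (a.0 | 0)\{b} has moves ··a··> s3
  s3 = (0 | 0)\{b} has moves stopped
LTS(Q): 2 reachable states
  t0 = (a.0 | (0 + 0))\{b} has moves ··a··> t1
  t1 = (0 | (0 + 0))\{b} has moves stopped
Executing aa from P (initial set {s0}):
  [1] a ⇒ {s1, s2}
  [2] a ⇒ {s3}
  ✓ P
Executing aa from Q (initial set {t0}):
  [1] a ⇒ {t1}
  [2] a ⇒ no successor for Q

NO — witness ⟨aa⟩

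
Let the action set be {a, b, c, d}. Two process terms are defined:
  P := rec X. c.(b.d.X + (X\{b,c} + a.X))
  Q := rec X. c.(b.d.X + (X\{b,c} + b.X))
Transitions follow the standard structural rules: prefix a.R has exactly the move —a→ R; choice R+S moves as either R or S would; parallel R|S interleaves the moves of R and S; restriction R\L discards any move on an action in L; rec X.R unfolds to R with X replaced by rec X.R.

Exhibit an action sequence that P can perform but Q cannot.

LTS(P): 3 reachable states
  p0 = rec X. c.(b.d.X + (X\{b,c} + a.X)) → —c→ p1
  p1 = b.d.(rec X. c.(b.d.X + (X\{b,c} + a.X))) + ((rec X. c.(b.d.X + (X\{b,c} + a.X)))\{b,c} + a.(rec X. c.(b.d.X + (X\{b,c} + a.X)))) → —a→ p0, —b→ p2
  p2 = d.(rec X. c.(b.d.X + (X\{b,c} + a.X))) → —d→ p0
LTS(Q): 3 reachable states
  q0 = rec X. c.(b.d.X + (X\{b,c} + b.X)) → —c→ q1
  q1 = b.d.(rec X. c.(b.d.X + (X\{b,c} + b.X))) + ((rec X. c.(b.d.X + (X\{b,c} + b.X)))\{b,c} + b.(rec X. c.(b.d.X + (X\{b,c} + b.X)))) → —b→ q0, —b→ q2
  q2 = d.(rec X. c.(b.d.X + (X\{b,c} + b.X))) → —d→ q0
Run σ = ⟨ca⟩ on P: start {p0}
  after c @ step 1: {p1}
  after a @ step 2: {p0}
  — P admits the full trace.
Run σ = ⟨ca⟩ on Q: start {q0}
  after c @ step 1: {q1}
  after a @ step 2: ∅ (Q stuck)

ca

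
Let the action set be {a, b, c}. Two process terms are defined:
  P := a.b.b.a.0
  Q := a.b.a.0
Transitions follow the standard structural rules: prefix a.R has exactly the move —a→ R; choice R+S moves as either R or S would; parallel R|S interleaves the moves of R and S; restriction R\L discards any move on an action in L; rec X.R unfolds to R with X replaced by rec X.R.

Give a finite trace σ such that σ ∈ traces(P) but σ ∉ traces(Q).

P's transition system — 5 states:
  s0 = a.b.b.a.0 :: ··a··> s1
  s1 = b.b.a.0 :: ··b··> s2
  s2 = b.a.0 :: ··b··> s3
  s3 = a.0 :: ··a··> s4
  s4 = 0 :: deadlocked
Q's transition system — 4 states:
  t0 = a.b.a.0 :: ··a··> t1
  t1 = b.a.0 :: ··b··> t2
  t2 = a.0 :: ··a··> t3
  t3 = 0 :: deadlocked
Run σ = ⟨abb⟩ on P: start {s0}
  after a @ step 1: {s1}
  after b @ step 2: {s2}
  after b @ step 3: {s3}
  — P admits the full trace.
Run σ = ⟨abb⟩ on Q: start {t0}
  after a @ step 1: {t1}
  after b @ step 2: {t2}
  after b @ step 3: ∅  — Q cannot continue

abb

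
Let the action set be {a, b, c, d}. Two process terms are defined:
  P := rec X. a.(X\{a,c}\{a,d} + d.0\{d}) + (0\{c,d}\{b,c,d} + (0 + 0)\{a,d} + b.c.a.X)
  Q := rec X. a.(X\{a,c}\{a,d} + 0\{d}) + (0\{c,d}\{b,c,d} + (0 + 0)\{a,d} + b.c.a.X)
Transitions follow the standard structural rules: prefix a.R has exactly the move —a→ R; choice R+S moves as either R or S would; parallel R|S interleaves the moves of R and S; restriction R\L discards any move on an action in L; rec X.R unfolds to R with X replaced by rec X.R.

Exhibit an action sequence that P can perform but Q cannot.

Reachable graph of P (6 states):
  p0 = rec X. a.(X\{a,c}\{a,d} + d.0\{d}) + (0\{c,d}\{b,c,d} + (0 + 0)\{a,d} + b.c.a.X) has moves -a-> p1, -b-> p2
  p1 = (rec X. a.(X\{a,c}\{a,d} + d.0\{d}) + (0\{c,d}\{b,c,d} + (0 + 0)\{a,d} + b.c.a.X))\{a,c}\{a,d} + d.0\{d} has moves -b-> p3, -d-> p4
  p2 = c.a.(rec X. a.(X\{a,c}\{a,d} + d.0\{d}) + (0\{c,d}\{b,c,d} + (0 + 0)\{a,d} + b.c.a.X)) has moves -c-> p5
  p3 = (c.a.(rec X. a.(X\{a,c}\{a,d} + d.0\{d}) + (0\{c,d}\{b,c,d} + (0 + 0)\{a,d} + b.c.a.X)))\{a,c}\{a,d} has moves stopped
  p4 = 0\{d} has moves stopped
  p5 = a.(rec X. a.(X\{a,c}\{a,d} + d.0\{d}) + (0\{c,d}\{b,c,d} + (0 + 0)\{a,d} + b.c.a.X)) has moves -a-> p0
Reachable graph of Q (5 states):
  q0 = rec X. a.(X\{a,c}\{a,d} + 0\{d}) + (0\{c,d}\{b,c,d} + (0 + 0)\{a,d} + b.c.a.X) has moves -a-> q1, -b-> q2
  q1 = (rec X. a.(X\{a,c}\{a,d} + 0\{d}) + (0\{c,d}\{b,c,d} + (0 + 0)\{a,d} + b.c.a.X))\{a,c}\{a,d} + 0\{d} has moves -b-> q3
  q2 = c.a.(rec X. a.(X\{a,c}\{a,d} + 0\{d}) + (0\{c,d}\{b,c,d} + (0 + 0)\{a,d} + b.c.a.X)) has moves -c-> q4
  q3 = (c.a.(rec X. a.(X\{a,c}\{a,d} + 0\{d}) + (0\{c,d}\{b,c,d} + (0 + 0)\{a,d} + b.c.a.X)))\{a,c}\{a,d} has moves stopped
  q4 = a.(rec X. a.(X\{a,c}\{a,d} + 0\{d}) + (0\{c,d}\{b,c,d} + (0 + 0)\{a,d} + b.c.a.X)) has moves -a-> q0
Executing ad from P (initial set {p0}):
  [1] a ⇒ {p1}
  [2] d ⇒ {p4}
  — P admits the full trace.
Executing ad from Q (initial set {q0}):
  [1] a ⇒ {q1}
  [2] d ⇒ no successor for Q

ad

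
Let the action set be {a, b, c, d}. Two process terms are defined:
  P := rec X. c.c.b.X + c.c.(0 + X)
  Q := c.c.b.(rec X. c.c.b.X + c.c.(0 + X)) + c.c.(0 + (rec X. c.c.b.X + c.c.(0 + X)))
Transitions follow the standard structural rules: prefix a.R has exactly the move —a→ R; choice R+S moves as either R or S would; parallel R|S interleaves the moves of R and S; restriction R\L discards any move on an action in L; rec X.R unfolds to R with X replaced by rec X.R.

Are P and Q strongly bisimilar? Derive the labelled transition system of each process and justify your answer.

LTS(P): 5 reachable states
  p0 = rec X. c.c.b.X + c.c.(0 + X) → ··c··> p1, ··c··> p2
  p1 = c.(0 + (rec X. c.c.b.X + c.c.(0 + X))) → ··c··> p3
  p2 = c.b.(rec X. c.c.b.X + c.c.(0 + X)) → ··c··> p4
  p3 = 0 + (rec X. c.c.b.X + c.c.(0 + X)) → ··c··> p1, ··c··> p2
  p4 = b.(rec X. c.c.b.X + c.c.(0 + X)) → ··b··> p0
LTS(Q): 6 reachable states
  q0 = c.c.b.(rec X. c.c.b.X + c.c.(0 + X)) + c.c.(0 + (rec X. c.c.b.X + c.c.(0 + X))) → ··c··> q1, ··c··> q2
  q1 = c.(0 + (rec X. c.c.b.X + c.c.(0 + X))) → ··c··> q3
  q2 = c.b.(rec X. c.c.b.X + c.c.(0 + X)) → ··c··> q4
  q3 = 0 + (rec X. c.c.b.X + c.c.(0 + X)) → ··c··> q1, ··c··> q2
  q4 = b.(rec X. c.c.b.X + c.c.(0 + X)) → ··b··> q5
  q5 = rec X. c.c.b.X + c.c.(0 + X) → ··c··> q1, ··c··> q2
Bisimilarity quotient blocks:
  B0 = {p0, p3, q0, q3, q5}
  B1 = {p1, q1}
  B2 = {p2, q2}
  B3 = {p4, q4}
p0 ∈ B0, q0 ∈ B0 → same block

bisimilar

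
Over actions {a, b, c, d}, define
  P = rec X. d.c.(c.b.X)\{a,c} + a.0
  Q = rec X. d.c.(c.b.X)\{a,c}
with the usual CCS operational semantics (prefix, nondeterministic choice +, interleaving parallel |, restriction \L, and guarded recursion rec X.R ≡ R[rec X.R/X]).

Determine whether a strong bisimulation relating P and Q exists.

P's transition system — 4 states:
  m0 = rec X. d.c.(c.b.X)\{a,c} + a.0 → —a→ m1, —d→ m2
  m1 = 0 → ∅
  m2 = c.(c.b.(rec X. d.c.(c.b.X)\{a,c} + a.0))\{a,c} → —c→ m3
  m3 = (c.b.(rec X. d.c.(c.b.X)\{a,c} + a.0))\{a,c} → ∅
Q's transition system — 3 states:
  n0 = rec X. d.c.(c.b.X)\{a,c} → —d→ n1
  n1 = c.(c.b.(rec X. d.c.(c.b.X)\{a,c}))\{a,c} → —c→ n2
  n2 = (c.b.(rec X. d.c.(c.b.X)\{a,c}))\{a,c} → ∅
Bisimilarity quotient blocks:
  B0 = {m0}
  B1 = {m1, m3, n2}
  B2 = {m2, n1}
  B3 = {n0}
m0 ∈ B0, n0 ∈ B3 → different blocks

NO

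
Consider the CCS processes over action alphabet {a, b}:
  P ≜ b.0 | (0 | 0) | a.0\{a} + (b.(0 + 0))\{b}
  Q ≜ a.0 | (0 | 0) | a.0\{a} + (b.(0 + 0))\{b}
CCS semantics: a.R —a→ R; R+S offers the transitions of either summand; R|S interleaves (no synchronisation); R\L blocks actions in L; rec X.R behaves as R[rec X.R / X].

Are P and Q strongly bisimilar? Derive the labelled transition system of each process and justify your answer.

LTS(P): 4 reachable states
  s0 = b.0 | (0 | 0) | a.0\{a} + (b.(0 + 0))\{b} → ··a··> s1, ··b··> s2
  s1 = b.0 | (0 | 0) | 0\{a} → ··b··> s3
  s2 = 0 | (0 | 0) | a.0\{a} → ··a··> s3
  s3 = 0 | (0 | 0) | 0\{a} → stopped
LTS(Q): 4 reachable states
  t0 = a.0 | (0 | 0) | a.0\{a} + (b.(0 + 0))\{b} → ··a··> t1, ··a··> t2
  t1 = 0 | (0 | 0) | a.0\{a} → ··a··> t3
  t2 = a.0 | (0 | 0) | 0\{a} → ··a··> t3
  t3 = 0 | (0 | 0) | 0\{a} → stopped
Partition-refinement fixed point:
  B0 = {s0}
  B1 = {s2, t1, t2}
  B2 = {s3, t3}
  B3 = {s1}
  B4 = {t0}
s0 ∈ B0, t0 ∈ B4 → different blocks

NO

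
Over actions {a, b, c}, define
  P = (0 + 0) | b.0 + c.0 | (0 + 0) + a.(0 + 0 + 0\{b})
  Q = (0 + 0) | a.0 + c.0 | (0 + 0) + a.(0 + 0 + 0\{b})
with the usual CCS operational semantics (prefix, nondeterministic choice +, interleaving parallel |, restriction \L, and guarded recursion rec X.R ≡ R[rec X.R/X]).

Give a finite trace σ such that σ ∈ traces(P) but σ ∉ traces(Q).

P's transition system — 4 states:
  m0 = (0 + 0) | b.0 + c.0 | (0 + 0) + a.(0 + 0 + 0\{b}) ⊢ --a--▸ m1, --b--▸ m2, --c--▸ m3
  m1 = 0 + 0 + 0\{b} ⊢ (no moves)
  m2 = (0 + 0) | 0 ⊢ (no moves)
  m3 = 0 | (0 + 0) ⊢ (no moves)
Q's transition system — 4 states:
  n0 = (0 + 0) | a.0 + c.0 | (0 + 0) + a.(0 + 0 + 0\{b}) ⊢ --a--▸ n1, --a--▸ n2, --c--▸ n3
  n1 = (0 + 0) | 0 ⊢ (no moves)
  n2 = 0 + 0 + 0\{b} ⊢ (no moves)
  n3 = 0 | (0 + 0) ⊢ (no moves)
Trace ⟨b⟩ through P, begin at {m0}:
  [1] b ⇒ {m2}
  ✓ P
Trace ⟨b⟩ through Q, begin at {n0}:
  [1] b ⇒ no successor for Q

b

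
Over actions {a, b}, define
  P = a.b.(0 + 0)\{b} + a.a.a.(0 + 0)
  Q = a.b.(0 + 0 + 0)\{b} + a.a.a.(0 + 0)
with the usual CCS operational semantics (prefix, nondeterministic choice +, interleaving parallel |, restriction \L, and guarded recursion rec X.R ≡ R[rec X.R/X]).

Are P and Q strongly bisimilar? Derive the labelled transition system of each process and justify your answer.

P's transition system — 6 states:
  m0 = a.b.(0 + 0)\{b} + a.a.a.(0 + 0) | --a--▸ m1, --a--▸ m2
  m1 = a.a.(0 + 0) | --a--▸ m3
  m2 = b.(0 + 0)\{b} | --b--▸ m4
  m3 = a.(0 + 0) | --a--▸ m5
  m4 = (0 + 0)\{b} | (no moves)
  m5 = 0 + 0 | (no moves)
Q's transition system — 6 states:
  n0 = a.b.(0 + 0 + 0)\{b} + a.a.a.(0 + 0) | --a--▸ n1, --a--▸ n2
  n1 = a.a.(0 + 0) | --a--▸ n3
  n2 = b.(0 + 0 + 0)\{b} | --b--▸ n4
  n3 = a.(0 + 0) | --a--▸ n5
  n4 = (0 + 0 + 0)\{b} | (no moves)
  n5 = 0 + 0 | (no moves)
Coarsest stable partition (strong bisimilarity classes):
  B0 = {m0, n0}
  B1 = {m2, n2}
  B2 = {m4, m5, n4, n5}
  B3 = {m1, n1}
  B4 = {m3, n3}
m0 ∈ B0, n0 ∈ B0 → same block

YES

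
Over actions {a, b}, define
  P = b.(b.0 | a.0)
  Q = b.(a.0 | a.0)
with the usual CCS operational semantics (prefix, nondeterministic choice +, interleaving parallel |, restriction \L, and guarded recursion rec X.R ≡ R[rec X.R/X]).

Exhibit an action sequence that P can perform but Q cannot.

bb

P's transition system — 5 states:
  u0 = b.(b.0 | a.0) ⊢ —b→ u1
  u1 = b.0 | a.0 ⊢ —a→ u2, —b→ u3
  u2 = b.0 | 0 ⊢ —b→ u4
  u3 = 0 | a.0 ⊢ —a→ u4
  u4 = 0 | 0 ⊢ deadlocked
Q's transition system — 5 states:
  v0 = b.(a.0 | a.0) ⊢ —b→ v1
  v1 = a.0 | a.0 ⊢ —a→ v2, —a→ v3
  v2 = 0 | a.0 ⊢ —a→ v4
  v3 = a.0 | 0 ⊢ —a→ v4
  v4 = 0 | 0 ⊢ deadlocked
Run σ = ⟨bb⟩ on P: start {u0}
  after b @ step 1: {u1}
  after b @ step 2: {u3}
  — P admits the full trace.
Run σ = ⟨bb⟩ on Q: start {v0}
  after b @ step 1: {v1}
  after b @ step 2: ∅  — Q cannot continue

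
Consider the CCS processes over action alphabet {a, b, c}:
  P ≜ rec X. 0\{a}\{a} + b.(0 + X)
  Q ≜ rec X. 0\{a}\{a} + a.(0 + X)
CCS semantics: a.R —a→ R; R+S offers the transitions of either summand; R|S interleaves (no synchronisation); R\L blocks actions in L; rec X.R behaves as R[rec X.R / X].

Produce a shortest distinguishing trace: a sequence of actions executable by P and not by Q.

P's transition system — 2 states:
  m0 = rec X. 0\{a}\{a} + b.(0 + X) ⊢ -b-> m1
  m1 = 0 + (rec X. 0\{a}\{a} + b.(0 + X)) ⊢ -b-> m1
Q's transition system — 2 states:
  n0 = rec X. 0\{a}\{a} + a.(0 + X) ⊢ -a-> n1
  n1 = 0 + (rec X. 0\{a}\{a} + a.(0 + X)) ⊢ -a-> n1
Run σ = ⟨b⟩ on P: start {m0}
  step 1 (b): {m1}
  P completes σ.
Run σ = ⟨b⟩ on Q: start {n0}
  step 1 (b): no successor for Q

b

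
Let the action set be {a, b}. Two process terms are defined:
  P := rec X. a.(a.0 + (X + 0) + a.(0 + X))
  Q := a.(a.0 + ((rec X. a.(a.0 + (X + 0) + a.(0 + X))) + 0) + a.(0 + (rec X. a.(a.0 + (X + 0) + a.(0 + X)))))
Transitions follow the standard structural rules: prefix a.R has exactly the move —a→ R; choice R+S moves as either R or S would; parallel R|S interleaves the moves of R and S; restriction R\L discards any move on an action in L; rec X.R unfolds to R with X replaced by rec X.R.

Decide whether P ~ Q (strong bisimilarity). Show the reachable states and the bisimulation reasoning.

Reachable graph of P (4 states):
  u0 = rec X. a.(a.0 + (X + 0) + a.(0 + X)) → -a-> u1
  u1 = a.0 + ((rec X. a.(a.0 + (X + 0) + a.(0 + X))) + 0) + a.(0 + (rec X. a.(a.0 + (X + 0) + a.(0 + X)))) → -a-> u1, -a-> u2, -a-> u3
  u2 = 0 → stopped
  u3 = 0 + (rec X. a.(a.0 + (X + 0) + a.(0 + X))) → -a-> u1
Reachable graph of Q (4 states):
  v0 = a.(a.0 + ((rec X. a.(a.0 + (X + 0) + a.(0 + X))) + 0) + a.(0 + (rec X. a.(a.0 + (X + 0) + a.(0 + X))))) → -a-> v1
  v1 = a.0 + ((rec X. a.(a.0 + (X + 0) + a.(0 + X))) + 0) + a.(0 + (rec X. a.(a.0 + (X + 0) + a.(0 + X)))) → -a-> v1, -a-> v2, -a-> v3
  v2 = 0 → stopped
  v3 = 0 + (rec X. a.(a.0 + (X + 0) + a.(0 + X))) → -a-> v1
Partition-refinement fixed point:
  B0 = {u0, u3, v0, v3}
  B1 = {u1, v1}
  B2 = {u2, v2}
u0 ∈ B0, v0 ∈ B0 → same block

YES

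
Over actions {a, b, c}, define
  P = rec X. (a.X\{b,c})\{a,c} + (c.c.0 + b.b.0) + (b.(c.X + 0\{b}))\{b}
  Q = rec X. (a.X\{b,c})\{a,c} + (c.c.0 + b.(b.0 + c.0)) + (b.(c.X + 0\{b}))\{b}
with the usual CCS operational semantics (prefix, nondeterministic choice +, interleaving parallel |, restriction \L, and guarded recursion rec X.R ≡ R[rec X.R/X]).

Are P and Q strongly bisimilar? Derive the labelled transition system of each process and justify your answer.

NO

Reachable graph of P (4 states):
  u0 = rec X. (a.X\{b,c})\{a,c} + (c.c.0 + b.b.0) + (b.(c.X + 0\{b}))\{b} :: -b-> u1, -c-> u2
  u1 = b.0 :: -b-> u3
  u2 = c.0 :: -c-> u3
  u3 = 0 :: (no moves)
Reachable graph of Q (4 states):
  v0 = rec X. (a.X\{b,c})\{a,c} + (c.c.0 + b.(b.0 + c.0)) + (b.(c.X + 0\{b}))\{b} :: -b-> v1, -c-> v2
  v1 = b.0 + c.0 :: -b-> v3, -c-> v3
  v2 = c.0 :: -c-> v3
  v3 = 0 :: (no moves)
Partition-refinement fixed point:
  B0 = {u0}
  B1 = {u2, v2}
  B2 = {u3, v3}
  B3 = {u1}
  B4 = {v0}
  B5 = {v1}
u0 ∈ B0, v0 ∈ B4 → different blocks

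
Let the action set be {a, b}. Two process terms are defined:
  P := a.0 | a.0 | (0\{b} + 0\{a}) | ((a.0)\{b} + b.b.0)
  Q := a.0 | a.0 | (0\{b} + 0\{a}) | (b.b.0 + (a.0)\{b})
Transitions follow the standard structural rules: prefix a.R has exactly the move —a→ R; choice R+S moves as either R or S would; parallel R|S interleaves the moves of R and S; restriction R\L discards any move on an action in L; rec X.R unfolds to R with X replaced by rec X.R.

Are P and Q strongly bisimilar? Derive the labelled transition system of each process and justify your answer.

YES

P's transition system — 16 states:
  s0 = a.0 | a.0 | (0\{b} + 0\{a}) | ((a.0)\{b} + b.b.0) ⊢ ··a··> s1, ··a··> s2, ··a··> s3, ··b··> s4
  s1 = 0 | a.0 | (0\{b} + 0\{a}) | ((a.0)\{b} + b.b.0) ⊢ ··a··> s5, ··a··> s6, ··b··> s7
  s2 = a.0 | 0 | (0\{b} + 0\{a}) | ((a.0)\{b} + b.b.0) ⊢ ··a··> s5, ··a··> s8, ··b··> s9
  s3 = a.0 | a.0 | (0\{b} + 0\{a}) | 0\{b} ⊢ ··a··> s6, ··a··> s8
  s4 = a.0 | a.0 | (0\{b} + 0\{a}) | b.0 ⊢ ··a··> s7, ··a··> s9, ··b··> s10
  s5 = 0 | 0 | (0\{b} + 0\{a}) | ((a.0)\{b} + b.b.0) ⊢ ··a··> s11, ··b··> s12
  s6 = 0 | a.0 | (0\{b} + 0\{a}) | 0\{b} ⊢ ··a··> s11
  s7 = 0 | a.0 | (0\{b} + 0\{a}) | b.0 ⊢ ··a··> s12, ··b··> s13
  s8 = a.0 | 0 | (0\{b} + 0\{a}) | 0\{b} ⊢ ··a··> s11
  s9 = a.0 | 0 | (0\{b} + 0\{a}) | b.0 ⊢ ··a··> s12, ··b··> s14
  s10 = a.0 | a.0 | (0\{b} + 0\{a}) | 0 ⊢ ··a··> s13, ··a··> s14
  s11 = 0 | 0 | (0\{b} + 0\{a}) | 0\{b} ⊢ (no moves)
  s12 = 0 | 0 | (0\{b} + 0\{a}) | b.0 ⊢ ··b··> s15
  s13 = 0 | a.0 | (0\{b} + 0\{a}) | 0 ⊢ ··a··> s15
  s14 = a.0 | 0 | (0\{b} + 0\{a}) | 0 ⊢ ··a··> s15
  s15 = 0 | 0 | (0\{b} + 0\{a}) | 0 ⊢ (no moves)
Q's transition system — 16 states:
  t0 = a.0 | a.0 | (0\{b} + 0\{a}) | (b.b.0 + (a.0)\{b}) ⊢ ··a··> t1, ··a··> t2, ··a··> t3, ··b··> t4
  t1 = 0 | a.0 | (0\{b} + 0\{a}) | (b.b.0 + (a.0)\{b}) ⊢ ··a··> t5, ··a··> t6, ··b··> t7
  t2 = a.0 | 0 | (0\{b} + 0\{a}) | (b.b.0 + (a.0)\{b}) ⊢ ··a··> t5, ··a··> t8, ··b··> t9
  t3 = a.0 | a.0 | (0\{b} + 0\{a}) | 0\{b} ⊢ ··a··> t6, ··a··> t8
  t4 = a.0 | a.0 | (0\{b} + 0\{a}) | b.0 ⊢ ··a··> t7, ··a··> t9, ··b··> t10
  t5 = 0 | 0 | (0\{b} + 0\{a}) | (b.b.0 + (a.0)\{b}) ⊢ ··a··> t11, ··b··> t12
  t6 = 0 | a.0 | (0\{b} + 0\{a}) | 0\{b} ⊢ ··a··> t11
  t7 = 0 | a.0 | (0\{b} + 0\{a}) | b.0 ⊢ ··a··> t12, ··b··> t13
  t8 = a.0 | 0 | (0\{b} + 0\{a}) | 0\{b} ⊢ ··a··> t11
  t9 = a.0 | 0 | (0\{b} + 0\{a}) | b.0 ⊢ ··a··> t12, ··b··> t14
  t10 = a.0 | a.0 | (0\{b} + 0\{a}) | 0 ⊢ ··a··> t13, ··a··> t14
  t11 = 0 | 0 | (0\{b} + 0\{a}) | 0\{b} ⊢ (no moves)
  t12 = 0 | 0 | (0\{b} + 0\{a}) | b.0 ⊢ ··b··> t15
  t13 = 0 | a.0 | (0\{b} + 0\{a}) | 0 ⊢ ··a··> t15
  t14 = a.0 | 0 | (0\{b} + 0\{a}) | 0 ⊢ ··a··> t15
  t15 = 0 | 0 | (0\{b} + 0\{a}) | 0 ⊢ (no moves)
Bisimilarity quotient blocks:
  B0 = {s0, t0}
  B1 = {s1, s2, t1, t2}
  B2 = {s7, s9, t7, t9}
  B3 = {s13, s14, s6, s8, t13, t14, t6, t8}
  B4 = {s11, s15, t11, t15}
  B5 = {s12, t12}
  B6 = {s5, t5}
  B7 = {s4, t4}
  B8 = {s10, s3, t10, t3}
s0 ∈ B0, t0 ∈ B0 → same block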